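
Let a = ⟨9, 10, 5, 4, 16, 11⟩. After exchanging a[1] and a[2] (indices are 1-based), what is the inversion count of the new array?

7 inversions

Positions 1 and 2 hold 9 and 10; after swapping, the array is [10, 9, 5, 4, 16, 11].
Count, for each position, how many later elements it exceeds:
10 → 9, 5, 4 → 3
9 → 5, 4 → 2
5 → 4 → 1
4 → none → 0
16 → 11 → 1
11 → none → 0
Sum: 3 + 2 + 1 + 0 + 1 + 0 = 7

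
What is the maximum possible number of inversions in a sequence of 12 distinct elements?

There are 66 inversions.

The maximum occurs when the array is in strictly decreasing order: every one of the C(12, 2) pairs is inverted.
C(12, 2) = 12·11/2 = 66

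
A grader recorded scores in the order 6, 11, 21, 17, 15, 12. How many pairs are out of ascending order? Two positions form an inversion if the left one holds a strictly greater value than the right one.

Element-by-element contributions:
6 → none → 0
11 → none → 0
21 → 17, 15, 12 → 3
17 → 15, 12 → 2
15 → 12 → 1
12 → none → 0
Sum: 0 + 0 + 3 + 2 + 1 + 0 = 6

6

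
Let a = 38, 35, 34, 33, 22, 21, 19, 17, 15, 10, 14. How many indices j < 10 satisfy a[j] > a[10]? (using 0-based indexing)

The element at index 10 is 14.
Elements before it: 38, 35, 34, 33, 22, 21, 19, 17, 15, 10
Those larger than 14: 38, 35, 34, 33, 22, 21, 19, 17, 15

9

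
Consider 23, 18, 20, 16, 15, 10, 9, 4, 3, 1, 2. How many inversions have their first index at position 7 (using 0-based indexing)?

The element at index 7 is 4.
Elements after it: 3, 1, 2
Those smaller than 4: 3, 1, 2

3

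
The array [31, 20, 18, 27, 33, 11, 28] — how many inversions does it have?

11 out-of-order pairs

Element-by-element contributions:
31: 5
20: 2
18: 1
27: 1
33: 2
11: 0
28: 0
Sum: 5 + 2 + 1 + 1 + 2 + 0 + 0 = 11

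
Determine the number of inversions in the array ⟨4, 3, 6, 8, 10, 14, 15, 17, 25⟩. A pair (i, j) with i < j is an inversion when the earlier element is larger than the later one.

Element-by-element contributions:
4 → 3 → 1
3 → none → 0
6 → none → 0
8 → none → 0
10 → none → 0
14 → none → 0
15 → none → 0
17 → none → 0
25 → none → 0
Sum: 1 + 0 + 0 + 0 + 0 + 0 + 0 + 0 + 0 = 1

1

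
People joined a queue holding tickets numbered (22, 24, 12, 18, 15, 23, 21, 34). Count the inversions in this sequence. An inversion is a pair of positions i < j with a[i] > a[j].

There are 11 out-of-order pairs.

Count, for each position, how many later elements it exceeds:
22: 4
24: 5
12: 0
18: 1
15: 0
23: 1
21: 0
34: 0
Sum: 4 + 5 + 0 + 1 + 0 + 1 + 0 + 0 = 11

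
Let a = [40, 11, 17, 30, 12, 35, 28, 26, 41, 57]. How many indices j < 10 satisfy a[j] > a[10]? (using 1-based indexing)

0

The element at index 10 is 57.
Elements before it: 40, 11, 17, 30, 12, 35, 28, 26, 41
None of them are larger than 57.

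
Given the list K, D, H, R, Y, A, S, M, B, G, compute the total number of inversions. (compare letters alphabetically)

Count, for each position, how many later elements it exceeds:
K → D, H, A, B, G → 5
D → A, B → 2
H → A, B, G → 3
R → A, M, B, G → 4
Y → A, S, M, B, G → 5
A → none → 0
S → M, B, G → 3
M → B, G → 2
B → none → 0
G → none → 0
Sum: 5 + 2 + 3 + 4 + 5 + 0 + 3 + 2 + 0 + 0 = 24

24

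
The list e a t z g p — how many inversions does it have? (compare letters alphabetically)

5

Out-of-order index pairs (1-indexed):
(1,2): e > a
(3,5): t > g
(3,6): t > p
(4,5): z > g
(4,6): z > p
That's 5 pairs.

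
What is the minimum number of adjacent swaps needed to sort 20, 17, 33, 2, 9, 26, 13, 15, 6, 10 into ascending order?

29

Minimum adjacent swaps = number of inversions (each swap of adjacent out-of-order elements removes one inversion and no swap can remove more).
Count inversions — for each element, later elements that are smaller:
20: 17, 2, 9, 13, 15, 6, 10 → 7
17: 2, 9, 13, 15, 6, 10 → 6
33: 2, 9, 26, 13, 15, 6, 10 → 7
2: none → 0
9: 6 → 1
26: 13, 15, 6, 10 → 4
13: 6, 10 → 2
15: 6, 10 → 2
6: none → 0
10: none → 0
Total inversions: 7 + 6 + 7 + 0 + 1 + 4 + 2 + 2 + 0 + 0 = 29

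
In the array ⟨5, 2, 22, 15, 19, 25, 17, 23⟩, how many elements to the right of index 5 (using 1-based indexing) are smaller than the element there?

The element at index 5 is 19.
Elements after it: 25, 17, 23
Those smaller than 19: 17

1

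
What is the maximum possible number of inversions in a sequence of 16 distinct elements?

120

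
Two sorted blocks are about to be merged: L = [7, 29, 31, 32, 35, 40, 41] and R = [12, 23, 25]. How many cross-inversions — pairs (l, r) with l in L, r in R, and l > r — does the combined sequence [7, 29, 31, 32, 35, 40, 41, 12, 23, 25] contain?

For each element r of the right run, count left-run elements greater than r:
r = 12: 29, 31, 32, 35, 40, 41 → 6
r = 23: 29, 31, 32, 35, 40, 41 → 6
r = 25: 29, 31, 32, 35, 40, 41 → 6
Cross-inversions: 6 + 6 + 6 = 18

18 split inversions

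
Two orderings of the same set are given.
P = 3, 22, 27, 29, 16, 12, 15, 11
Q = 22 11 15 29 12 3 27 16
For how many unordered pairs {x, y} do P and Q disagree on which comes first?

Assign each item its position (1..8) in the first ordering, then rewrite the second ordering as that position sequence:
positions: 3→1, 22→2, 27→3, 29→4, 16→5, 12→6, 15→7, 11→8
second ordering as positions: [2, 8, 7, 4, 6, 1, 3, 5]
Discordant pairs = inversions in this position sequence.
2: 1 → 1
8: 7, 4, 6, 1, 3, 5 → 6
7: 4, 6, 1, 3, 5 → 5
4: 1, 3 → 2
6: 1, 3, 5 → 3
1: 0
3: 0
5: 0
Total: 1 + 6 + 5 + 2 + 3 + 0 + 0 + 0 = 17

17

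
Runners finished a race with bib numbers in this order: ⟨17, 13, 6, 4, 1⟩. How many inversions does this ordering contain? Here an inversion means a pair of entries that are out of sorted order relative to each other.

10

Inversion pairs (indices are 0-based):
(0,1): 17 > 13
(0,2): 17 > 6
(0,3): 17 > 4
(0,4): 17 > 1
(1,2): 13 > 6
(1,3): 13 > 4
(1,4): 13 > 1
(2,3): 6 > 4
(2,4): 6 > 1
(3,4): 4 > 1
That's 10 pairs.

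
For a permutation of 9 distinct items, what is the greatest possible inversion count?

The maximum occurs when the array is in strictly decreasing order: every one of the C(9, 2) pairs is inverted.
C(9, 2) = 9·8/2 = 36

There are 36 inversions.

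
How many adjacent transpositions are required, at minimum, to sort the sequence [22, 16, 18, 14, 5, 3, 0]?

Swaps: 20

Minimum adjacent swaps = number of inversions (each swap of adjacent out-of-order elements removes one inversion and no swap can remove more).
Count inversions — for each element, later elements that are smaller:
22: 16, 18, 14, 5, 3, 0 → 6
16: 14, 5, 3, 0 → 4
18: 14, 5, 3, 0 → 4
14: 5, 3, 0 → 3
5: 3, 0 → 2
3: 0 → 1
0: none → 0
Total inversions: 6 + 4 + 4 + 3 + 2 + 1 + 0 = 20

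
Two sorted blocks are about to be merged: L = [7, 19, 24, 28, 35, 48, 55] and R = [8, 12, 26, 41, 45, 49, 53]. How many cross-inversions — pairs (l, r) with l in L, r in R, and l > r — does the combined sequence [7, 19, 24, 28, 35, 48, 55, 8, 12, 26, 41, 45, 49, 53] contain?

22 cross-inversions

For each element r of the right run, count left-run elements greater than r:
r = 8: 19, 24, 28, 35, 48, 55 → 6
r = 12: 19, 24, 28, 35, 48, 55 → 6
r = 26: 28, 35, 48, 55 → 4
r = 41: 48, 55 → 2
r = 45: 48, 55 → 2
r = 49: 55 → 1
r = 53: 55 → 1
Cross-inversions: 6 + 6 + 4 + 2 + 2 + 1 + 1 = 22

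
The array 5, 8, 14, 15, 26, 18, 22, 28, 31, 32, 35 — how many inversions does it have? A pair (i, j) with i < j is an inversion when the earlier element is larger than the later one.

There are 2 inversions.

Element-by-element contributions:
5: 0
8: 0
14: 0
15: 0
26: 2
18: 0
22: 0
28: 0
31: 0
32: 0
35: 0
Sum: 0 + 0 + 0 + 0 + 2 + 0 + 0 + 0 + 0 + 0 + 0 = 2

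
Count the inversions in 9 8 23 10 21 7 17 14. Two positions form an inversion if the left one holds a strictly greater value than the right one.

For each element, count later entries that are smaller:
9 → 8, 7 → 2
8 → 7 → 1
23 → 10, 21, 7, 17, 14 → 5
10 → 7 → 1
21 → 7, 17, 14 → 3
7 → none → 0
17 → 14 → 1
14 → none → 0
Sum: 2 + 1 + 5 + 1 + 3 + 0 + 1 + 0 = 13

13 out-of-order pairs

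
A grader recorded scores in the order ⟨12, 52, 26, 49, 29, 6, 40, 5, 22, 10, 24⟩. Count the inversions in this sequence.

Out-of-order pairs: 35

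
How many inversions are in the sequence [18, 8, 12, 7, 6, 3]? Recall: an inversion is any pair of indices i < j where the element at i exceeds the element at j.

14

Sweep left to right; for each value list the smaller values that follow it:
18: 5
8: 3
12: 3
7: 2
6: 1
3: 0
Sum: 5 + 3 + 3 + 2 + 1 + 0 = 14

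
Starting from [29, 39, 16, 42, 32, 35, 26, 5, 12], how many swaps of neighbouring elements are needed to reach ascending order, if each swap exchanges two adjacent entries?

25

Minimum adjacent swaps = number of inversions (each swap of adjacent out-of-order elements removes one inversion and no swap can remove more).
Count inversions — for each element, later elements that are smaller:
29: 16, 26, 5, 12 → 4
39: 16, 32, 35, 26, 5, 12 → 6
16: 5, 12 → 2
42: 32, 35, 26, 5, 12 → 5
32: 26, 5, 12 → 3
35: 26, 5, 12 → 3
26: 5, 12 → 2
5: none → 0
12: none → 0
Total inversions: 4 + 6 + 2 + 5 + 3 + 3 + 2 + 0 + 0 = 25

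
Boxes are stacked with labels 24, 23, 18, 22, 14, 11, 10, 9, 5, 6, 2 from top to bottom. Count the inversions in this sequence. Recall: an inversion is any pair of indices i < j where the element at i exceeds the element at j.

Sweep left to right; for each value list the smaller values that follow it:
24 → 23, 18, 22, 14, 11, 10, 9, 5, 6, 2 → 10
23 → 18, 22, 14, 11, 10, 9, 5, 6, 2 → 9
18 → 14, 11, 10, 9, 5, 6, 2 → 7
22 → 14, 11, 10, 9, 5, 6, 2 → 7
14 → 11, 10, 9, 5, 6, 2 → 6
11 → 10, 9, 5, 6, 2 → 5
10 → 9, 5, 6, 2 → 4
9 → 5, 6, 2 → 3
5 → 2 → 1
6 → 2 → 1
2 → none → 0
Sum: 10 + 9 + 7 + 7 + 6 + 5 + 4 + 3 + 1 + 1 + 0 = 53

Out-of-order pairs: 53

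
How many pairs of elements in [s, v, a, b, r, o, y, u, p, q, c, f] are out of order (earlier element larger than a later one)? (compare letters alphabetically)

37 inversions

Count, for each position, how many later elements it exceeds:
s → a, b, r, o, p, q, c, f → 8
v → a, b, r, o, u, p, q, c, f → 9
a → none → 0
b → none → 0
r → o, p, q, c, f → 5
o → c, f → 2
y → u, p, q, c, f → 5
u → p, q, c, f → 4
p → c, f → 2
q → c, f → 2
c → none → 0
f → none → 0
Sum: 8 + 9 + 0 + 0 + 5 + 2 + 5 + 4 + 2 + 2 + 0 + 0 = 37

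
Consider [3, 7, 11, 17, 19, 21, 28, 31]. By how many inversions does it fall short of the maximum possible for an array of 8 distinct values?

Maximum inversions for 8 distinct elements is C(8, 2) = 8·7/2 = 28.
Current inversions — for each element, count later smaller elements:
3: 0
7: 0
11: 0
17: 0
19: 0
21: 0
28: 0
31: 0
Current total: 0 + 0 + 0 + 0 + 0 + 0 + 0 + 0 = 0
Shortfall: 28 − 0 = 28

28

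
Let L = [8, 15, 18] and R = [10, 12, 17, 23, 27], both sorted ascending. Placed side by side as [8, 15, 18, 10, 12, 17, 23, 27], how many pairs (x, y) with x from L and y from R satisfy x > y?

Take each right-half value and tally the left-half values above it:
r = 10: 15, 18 → 2
r = 12: 15, 18 → 2
r = 17: 18 → 1
r = 23: none → 0
r = 27: none → 0
Cross-inversions: 2 + 2 + 1 + 0 + 0 = 5

5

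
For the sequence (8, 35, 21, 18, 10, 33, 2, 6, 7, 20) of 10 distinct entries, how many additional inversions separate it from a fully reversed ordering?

17 inversions short

Maximum inversions for 10 distinct elements is C(10, 2) = 10·9/2 = 45.
Current inversions — for each element, count later smaller elements:
8: 3
35: 8
21: 6
18: 4
10: 3
33: 4
2: 0
6: 0
7: 0
20: 0
Current total: 3 + 8 + 6 + 4 + 3 + 4 + 0 + 0 + 0 + 0 = 28
Shortfall: 45 − 28 = 17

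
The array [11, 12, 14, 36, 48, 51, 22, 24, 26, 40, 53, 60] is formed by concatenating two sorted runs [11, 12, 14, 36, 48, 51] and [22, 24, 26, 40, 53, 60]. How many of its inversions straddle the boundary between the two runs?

11 split inversions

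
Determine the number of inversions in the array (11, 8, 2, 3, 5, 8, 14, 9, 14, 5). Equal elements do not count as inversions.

Element-by-element contributions:
11 → 8, 2, 3, 5, 8, 9, 5 → 7
8 → 2, 3, 5, 5 → 4
2 → none → 0
3 → none → 0
5 → none → 0
8 → 5 → 1
14 → 9, 5 → 2
9 → 5 → 1
14 → 5 → 1
5 → none → 0
Sum: 7 + 4 + 0 + 0 + 0 + 1 + 2 + 1 + 1 + 0 = 16

Inversions: 16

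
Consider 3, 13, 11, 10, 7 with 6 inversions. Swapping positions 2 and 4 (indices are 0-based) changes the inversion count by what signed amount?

-3

Positions 2 and 4 hold 11 and 7; after swapping, the array is [3, 13, 7, 10, 11].
Element-by-element contributions:
3: 0
13: 3
7: 0
10: 0
11: 0
Sum: 0 + 3 + 0 + 0 + 0 = 3
Change: 3 − 6 = -3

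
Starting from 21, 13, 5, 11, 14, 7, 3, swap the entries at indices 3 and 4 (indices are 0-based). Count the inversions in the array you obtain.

17

Positions 3 and 4 hold 11 and 14; after swapping, the array is [21, 13, 5, 14, 11, 7, 3].
Count, for each position, how many later elements it exceeds:
21 → 13, 5, 14, 11, 7, 3 → 6
13 → 5, 11, 7, 3 → 4
5 → 3 → 1
14 → 11, 7, 3 → 3
11 → 7, 3 → 2
7 → 3 → 1
3 → none → 0
Sum: 6 + 4 + 1 + 3 + 2 + 1 + 0 = 17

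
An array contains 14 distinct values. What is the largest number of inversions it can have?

There are 91 inversions.

The maximum occurs when the array is in strictly decreasing order: every one of the C(14, 2) pairs is inverted.
C(14, 2) = 14·13/2 = 91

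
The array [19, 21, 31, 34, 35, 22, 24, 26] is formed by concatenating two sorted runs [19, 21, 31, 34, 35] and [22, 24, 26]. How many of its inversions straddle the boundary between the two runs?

9 cross-inversions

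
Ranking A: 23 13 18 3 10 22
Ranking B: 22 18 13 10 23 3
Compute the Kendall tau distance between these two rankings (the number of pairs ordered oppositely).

Assign each item its position (1..6) in the first ordering, then rewrite the second ordering as that position sequence:
positions: 23→1, 13→2, 18→3, 3→4, 10→5, 22→6
second ordering as positions: [6, 3, 2, 5, 1, 4]
Discordant pairs = inversions in this position sequence.
6: 3, 2, 5, 1, 4 → 5
3: 2, 1 → 2
2: 1 → 1
5: 1, 4 → 2
1: 0
4: 0
Total: 5 + 2 + 1 + 2 + 0 + 0 = 10

10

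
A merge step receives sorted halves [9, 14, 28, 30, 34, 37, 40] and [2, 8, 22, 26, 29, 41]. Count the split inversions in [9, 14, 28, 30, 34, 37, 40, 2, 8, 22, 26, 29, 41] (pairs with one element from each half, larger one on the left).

28

Count, for every r in R, how many entries of L exceed r:
r = 2: 9, 14, 28, 30, 34, 37, 40 → 7
r = 8: 9, 14, 28, 30, 34, 37, 40 → 7
r = 22: 28, 30, 34, 37, 40 → 5
r = 26: 28, 30, 34, 37, 40 → 5
r = 29: 30, 34, 37, 40 → 4
r = 41: none → 0
Cross-inversions: 7 + 7 + 5 + 5 + 4 + 0 = 28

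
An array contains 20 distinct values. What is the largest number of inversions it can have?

190 inversions

The maximum occurs when the array is in strictly decreasing order: every one of the C(20, 2) pairs is inverted.
C(20, 2) = 20·19/2 = 190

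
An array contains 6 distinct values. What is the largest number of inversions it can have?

There are 15 inversions.

A reversed (strictly descending) arrangement makes every pair an inversion, giving C(6, 2) inversions.
C(6, 2) = 6·5/2 = 15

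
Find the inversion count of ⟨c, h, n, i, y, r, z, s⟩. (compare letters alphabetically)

4

For each element, count later entries that are smaller:
c: 0
h: 0
n: 1
i: 0
y: 2
r: 0
z: 1
s: 0
Sum: 0 + 0 + 1 + 0 + 2 + 0 + 1 + 0 = 4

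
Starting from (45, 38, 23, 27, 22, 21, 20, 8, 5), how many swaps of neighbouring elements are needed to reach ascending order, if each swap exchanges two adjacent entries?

35 adjacent swaps

Each adjacent swap fixes exactly one inversion, so the minimum swap count equals the number of inversions.
Count inversions — for each element, later elements that are smaller:
45: 38, 23, 27, 22, 21, 20, 8, 5 → 8
38: 23, 27, 22, 21, 20, 8, 5 → 7
23: 22, 21, 20, 8, 5 → 5
27: 22, 21, 20, 8, 5 → 5
22: 21, 20, 8, 5 → 4
21: 20, 8, 5 → 3
20: 8, 5 → 2
8: 5 → 1
5: none → 0
Total inversions: 8 + 7 + 5 + 5 + 4 + 3 + 2 + 1 + 0 = 35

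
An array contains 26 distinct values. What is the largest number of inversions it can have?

Inversions: 325

The maximum occurs when the array is in strictly decreasing order: every one of the C(26, 2) pairs is inverted.
C(26, 2) = 26·25/2 = 325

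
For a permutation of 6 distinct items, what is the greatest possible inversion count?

A reversed (strictly descending) arrangement makes every pair an inversion, giving C(6, 2) inversions.
C(6, 2) = 6·5/2 = 15

There are 15 inversions.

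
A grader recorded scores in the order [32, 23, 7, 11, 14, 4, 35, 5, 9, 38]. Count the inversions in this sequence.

Element-by-element contributions:
32: 7
23: 6
7: 2
11: 3
14: 3
4: 0
35: 2
5: 0
9: 0
38: 0
Sum: 7 + 6 + 2 + 3 + 3 + 0 + 2 + 0 + 0 + 0 = 23

23 out-of-order pairs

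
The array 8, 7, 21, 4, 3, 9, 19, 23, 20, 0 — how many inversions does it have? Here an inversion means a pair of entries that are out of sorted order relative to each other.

21

Sweep left to right; for each value list the smaller values that follow it:
8 → 7, 4, 3, 0 → 4
7 → 4, 3, 0 → 3
21 → 4, 3, 9, 19, 20, 0 → 6
4 → 3, 0 → 2
3 → 0 → 1
9 → 0 → 1
19 → 0 → 1
23 → 20, 0 → 2
20 → 0 → 1
0 → none → 0
Sum: 4 + 3 + 6 + 2 + 1 + 1 + 1 + 2 + 1 + 0 = 21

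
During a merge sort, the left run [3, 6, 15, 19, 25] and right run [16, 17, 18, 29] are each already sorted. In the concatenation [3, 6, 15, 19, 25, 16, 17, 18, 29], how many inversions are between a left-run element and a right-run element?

Take each right-half value and tally the left-half values above it:
r = 16: 19, 25 → 2
r = 17: 19, 25 → 2
r = 18: 19, 25 → 2
r = 29: none → 0
Cross-inversions: 2 + 2 + 2 + 0 = 6

6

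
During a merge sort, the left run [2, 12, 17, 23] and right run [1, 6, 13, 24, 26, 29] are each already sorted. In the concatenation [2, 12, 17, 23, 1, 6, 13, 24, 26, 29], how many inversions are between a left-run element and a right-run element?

9

Take each right-half value and tally the left-half values above it:
r = 1: 2, 12, 17, 23 → 4
r = 6: 12, 17, 23 → 3
r = 13: 17, 23 → 2
r = 24: none → 0
r = 26: none → 0
r = 29: none → 0
Cross-inversions: 4 + 3 + 2 + 0 + 0 + 0 = 9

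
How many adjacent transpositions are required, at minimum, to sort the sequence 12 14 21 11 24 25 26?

3 swaps

The minimum number of adjacent swaps to sort an array equals its inversion count, since every such swap removes exactly one inversion.
Count inversions — for each element, later elements that are smaller:
12: 11 → 1
14: 11 → 1
21: 11 → 1
11: none → 0
24: none → 0
25: none → 0
26: none → 0
Total inversions: 1 + 1 + 1 + 0 + 0 + 0 + 0 = 3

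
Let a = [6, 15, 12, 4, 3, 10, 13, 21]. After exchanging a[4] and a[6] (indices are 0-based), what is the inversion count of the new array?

There are 14 inversions.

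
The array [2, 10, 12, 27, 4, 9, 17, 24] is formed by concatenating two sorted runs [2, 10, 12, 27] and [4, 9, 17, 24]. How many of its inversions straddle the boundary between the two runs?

8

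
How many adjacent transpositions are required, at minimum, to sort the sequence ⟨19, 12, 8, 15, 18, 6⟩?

Each adjacent swap fixes exactly one inversion, so the minimum swap count equals the number of inversions.
Count inversions — for each element, later elements that are smaller:
19: 12, 8, 15, 18, 6 → 5
12: 8, 6 → 2
8: 6 → 1
15: 6 → 1
18: 6 → 1
6: none → 0
Total inversions: 5 + 2 + 1 + 1 + 1 + 0 = 10

Swaps: 10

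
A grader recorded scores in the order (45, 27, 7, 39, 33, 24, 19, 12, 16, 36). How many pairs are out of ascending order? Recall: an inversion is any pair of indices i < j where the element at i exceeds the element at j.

For each element, count later entries that are smaller:
45: 9
27: 5
7: 0
39: 6
33: 4
24: 3
19: 2
12: 0
16: 0
36: 0
Sum: 9 + 5 + 0 + 6 + 4 + 3 + 2 + 0 + 0 + 0 = 29

29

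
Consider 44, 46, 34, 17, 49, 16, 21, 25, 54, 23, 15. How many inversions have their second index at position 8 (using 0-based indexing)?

The element at index 8 is 54.
Elements before it: 44, 46, 34, 17, 49, 16, 21, 25
None of them are larger than 54.

0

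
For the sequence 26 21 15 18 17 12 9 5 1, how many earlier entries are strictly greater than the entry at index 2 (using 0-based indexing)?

2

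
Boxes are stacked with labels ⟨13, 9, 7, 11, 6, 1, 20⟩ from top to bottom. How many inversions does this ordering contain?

There are 13 inversions.

For each element, count later entries that are smaller:
13 → 9, 7, 11, 6, 1 → 5
9 → 7, 6, 1 → 3
7 → 6, 1 → 2
11 → 6, 1 → 2
6 → 1 → 1
1 → none → 0
20 → none → 0
Sum: 5 + 3 + 2 + 2 + 1 + 0 + 0 = 13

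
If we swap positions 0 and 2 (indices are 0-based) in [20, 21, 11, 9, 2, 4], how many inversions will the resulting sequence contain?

12

Positions 0 and 2 hold 20 and 11; after swapping, the array is [11, 21, 20, 9, 2, 4].
Count, for each position, how many later elements it exceeds:
11 → 9, 2, 4 → 3
21 → 20, 9, 2, 4 → 4
20 → 9, 2, 4 → 3
9 → 2, 4 → 2
2 → none → 0
4 → none → 0
Sum: 3 + 4 + 3 + 2 + 0 + 0 = 12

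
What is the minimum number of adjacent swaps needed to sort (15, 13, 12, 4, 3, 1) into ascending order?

15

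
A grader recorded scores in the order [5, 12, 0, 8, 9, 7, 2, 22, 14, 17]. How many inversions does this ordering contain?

14 inversions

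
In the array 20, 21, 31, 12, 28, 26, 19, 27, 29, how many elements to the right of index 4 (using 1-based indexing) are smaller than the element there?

0

The element at index 4 is 12.
Elements after it: 28, 26, 19, 27, 29
None of them are smaller than 12.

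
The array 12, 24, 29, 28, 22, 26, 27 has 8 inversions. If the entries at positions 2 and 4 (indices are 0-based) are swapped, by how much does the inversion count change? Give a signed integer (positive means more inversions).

Positions 2 and 4 hold 29 and 22; after swapping, the array is [12, 24, 22, 28, 29, 26, 27].
Count, for each position, how many later elements it exceeds:
12 → none → 0
24 → 22 → 1
22 → none → 0
28 → 26, 27 → 2
29 → 26, 27 → 2
26 → none → 0
27 → none → 0
Sum: 0 + 1 + 0 + 2 + 2 + 0 + 0 = 5
Change: 5 − 8 = -3

-3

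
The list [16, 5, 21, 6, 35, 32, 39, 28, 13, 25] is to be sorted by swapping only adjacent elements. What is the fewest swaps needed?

17

The minimum number of adjacent swaps to sort an array equals its inversion count, since every such swap removes exactly one inversion.
Count inversions — for each element, later elements that are smaller:
16: 5, 6, 13 → 3
5: none → 0
21: 6, 13 → 2
6: none → 0
35: 32, 28, 13, 25 → 4
32: 28, 13, 25 → 3
39: 28, 13, 25 → 3
28: 13, 25 → 2
13: none → 0
25: none → 0
Total inversions: 3 + 0 + 2 + 0 + 4 + 3 + 3 + 2 + 0 + 0 = 17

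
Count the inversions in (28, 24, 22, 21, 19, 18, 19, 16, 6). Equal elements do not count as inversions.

Count, for each position, how many later elements it exceeds:
28 → 24, 22, 21, 19, 18, 19, 16, 6 → 8
24 → 22, 21, 19, 18, 19, 16, 6 → 7
22 → 21, 19, 18, 19, 16, 6 → 6
21 → 19, 18, 19, 16, 6 → 5
19 → 18, 16, 6 → 3
18 → 16, 6 → 2
19 → 16, 6 → 2
16 → 6 → 1
6 → none → 0
Sum: 8 + 7 + 6 + 5 + 3 + 2 + 2 + 1 + 0 = 34

34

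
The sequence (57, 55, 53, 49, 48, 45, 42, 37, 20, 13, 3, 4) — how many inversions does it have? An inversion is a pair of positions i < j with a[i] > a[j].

65

Element-by-element contributions:
57 → 55, 53, 49, 48, 45, 42, 37, 20, 13, 3, 4 → 11
55 → 53, 49, 48, 45, 42, 37, 20, 13, 3, 4 → 10
53 → 49, 48, 45, 42, 37, 20, 13, 3, 4 → 9
49 → 48, 45, 42, 37, 20, 13, 3, 4 → 8
48 → 45, 42, 37, 20, 13, 3, 4 → 7
45 → 42, 37, 20, 13, 3, 4 → 6
42 → 37, 20, 13, 3, 4 → 5
37 → 20, 13, 3, 4 → 4
20 → 13, 3, 4 → 3
13 → 3, 4 → 2
3 → none → 0
4 → none → 0
Sum: 11 + 10 + 9 + 8 + 7 + 6 + 5 + 4 + 3 + 2 + 0 + 0 = 65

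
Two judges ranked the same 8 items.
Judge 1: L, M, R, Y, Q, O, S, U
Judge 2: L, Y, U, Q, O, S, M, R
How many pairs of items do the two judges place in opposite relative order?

Assign each item its position (1..8) in the first ordering, then rewrite the second ordering as that position sequence:
positions: L→1, M→2, R→3, Y→4, Q→5, O→6, S→7, U→8
second ordering as positions: [1, 4, 8, 5, 6, 7, 2, 3]
Discordant pairs = inversions in this position sequence.
1: 0
4: 2, 3 → 2
8: 5, 6, 7, 2, 3 → 5
5: 2, 3 → 2
6: 2, 3 → 2
7: 2, 3 → 2
2: 0
3: 0
Total: 0 + 2 + 5 + 2 + 2 + 2 + 0 + 0 = 13

13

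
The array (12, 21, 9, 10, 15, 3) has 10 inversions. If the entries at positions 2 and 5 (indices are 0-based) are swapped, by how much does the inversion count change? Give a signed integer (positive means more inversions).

-1

Positions 2 and 5 hold 9 and 3; after swapping, the array is [12, 21, 3, 10, 15, 9].
For each element, count later entries that are smaller:
12 → 3, 10, 9 → 3
21 → 3, 10, 15, 9 → 4
3 → none → 0
10 → 9 → 1
15 → 9 → 1
9 → none → 0
Sum: 3 + 4 + 0 + 1 + 1 + 0 = 9
Change: 9 − 10 = -1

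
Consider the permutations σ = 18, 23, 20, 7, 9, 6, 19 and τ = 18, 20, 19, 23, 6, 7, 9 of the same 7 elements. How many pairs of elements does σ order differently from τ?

Assign each item its position (1..7) in the first ordering, then rewrite the second ordering as that position sequence:
positions: 18→1, 23→2, 20→3, 7→4, 9→5, 6→6, 19→7
second ordering as positions: [1, 3, 7, 2, 6, 4, 5]
Discordant pairs = inversions in this position sequence.
1: 0
3: 2 → 1
7: 2, 6, 4, 5 → 4
2: 0
6: 4, 5 → 2
4: 0
5: 0
Total: 0 + 1 + 4 + 0 + 2 + 0 + 0 = 7

7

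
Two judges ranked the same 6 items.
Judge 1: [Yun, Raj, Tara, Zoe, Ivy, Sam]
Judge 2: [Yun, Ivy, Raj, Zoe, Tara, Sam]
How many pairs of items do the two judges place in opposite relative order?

Assign each item its position (1..6) in the first ordering, then rewrite the second ordering as that position sequence:
positions: Yun→1, Raj→2, Tara→3, Zoe→4, Ivy→5, Sam→6
second ordering as positions: [1, 5, 2, 4, 3, 6]
Discordant pairs = inversions in this position sequence.
1: 0
5: 2, 4, 3 → 3
2: 0
4: 3 → 1
3: 0
6: 0
Total: 0 + 3 + 0 + 1 + 0 + 0 = 4

4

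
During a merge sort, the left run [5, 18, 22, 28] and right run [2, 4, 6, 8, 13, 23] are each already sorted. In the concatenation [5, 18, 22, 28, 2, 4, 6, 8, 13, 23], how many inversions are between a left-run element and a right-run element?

Cross-inversions: 18

Take each right-half value and tally the left-half values above it:
r = 2: 5, 18, 22, 28 → 4
r = 4: 5, 18, 22, 28 → 4
r = 6: 18, 22, 28 → 3
r = 8: 18, 22, 28 → 3
r = 13: 18, 22, 28 → 3
r = 23: 28 → 1
Cross-inversions: 4 + 4 + 3 + 3 + 3 + 1 = 18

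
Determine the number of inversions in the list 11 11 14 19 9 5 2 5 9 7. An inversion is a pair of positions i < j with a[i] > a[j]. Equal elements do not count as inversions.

30 inversions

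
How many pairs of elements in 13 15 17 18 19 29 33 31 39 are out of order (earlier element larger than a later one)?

Element-by-element contributions:
13 → none → 0
15 → none → 0
17 → none → 0
18 → none → 0
19 → none → 0
29 → none → 0
33 → 31 → 1
31 → none → 0
39 → none → 0
Sum: 0 + 0 + 0 + 0 + 0 + 0 + 1 + 0 + 0 = 1

1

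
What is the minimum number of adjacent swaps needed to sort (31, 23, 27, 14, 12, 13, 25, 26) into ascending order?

17

The minimum number of adjacent swaps to sort an array equals its inversion count, since every such swap removes exactly one inversion.
Count inversions — for each element, later elements that are smaller:
31: 23, 27, 14, 12, 13, 25, 26 → 7
23: 14, 12, 13 → 3
27: 14, 12, 13, 25, 26 → 5
14: 12, 13 → 2
12: none → 0
13: none → 0
25: none → 0
26: none → 0
Total inversions: 7 + 3 + 5 + 2 + 0 + 0 + 0 + 0 = 17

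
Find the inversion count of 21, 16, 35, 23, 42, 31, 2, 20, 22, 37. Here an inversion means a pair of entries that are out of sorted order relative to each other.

There are 20 inversions.

For each element, count later entries that are smaller:
21: 3
16: 1
35: 5
23: 3
42: 5
31: 3
2: 0
20: 0
22: 0
37: 0
Sum: 3 + 1 + 5 + 3 + 5 + 3 + 0 + 0 + 0 + 0 = 20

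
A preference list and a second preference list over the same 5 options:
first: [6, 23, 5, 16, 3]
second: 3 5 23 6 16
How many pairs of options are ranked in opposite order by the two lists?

7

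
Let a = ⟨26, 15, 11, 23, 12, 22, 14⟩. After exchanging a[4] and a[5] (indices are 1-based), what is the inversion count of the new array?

Positions 4 and 5 hold 23 and 12; after swapping, the array is [26, 15, 11, 12, 23, 22, 14].
For each element, count later entries that are smaller:
26 → 15, 11, 12, 23, 22, 14 → 6
15 → 11, 12, 14 → 3
11 → none → 0
12 → none → 0
23 → 22, 14 → 2
22 → 14 → 1
14 → none → 0
Sum: 6 + 3 + 0 + 0 + 2 + 1 + 0 = 12

There are 12 inversions.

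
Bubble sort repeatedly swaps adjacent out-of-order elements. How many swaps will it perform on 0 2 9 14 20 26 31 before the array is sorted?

0

Each adjacent swap fixes exactly one inversion, so the minimum swap count equals the number of inversions.
Count inversions — for each element, later elements that are smaller:
0: none → 0
2: none → 0
9: none → 0
14: none → 0
20: none → 0
26: none → 0
31: none → 0
Total inversions: 0 + 0 + 0 + 0 + 0 + 0 + 0 = 0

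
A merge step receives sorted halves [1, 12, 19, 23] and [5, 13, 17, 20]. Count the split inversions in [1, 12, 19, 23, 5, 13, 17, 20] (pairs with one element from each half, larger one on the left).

Cross-inversions: 8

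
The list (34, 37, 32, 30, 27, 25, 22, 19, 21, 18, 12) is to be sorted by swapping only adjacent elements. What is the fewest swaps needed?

Minimum adjacent swaps = number of inversions (each swap of adjacent out-of-order elements removes one inversion and no swap can remove more).
Count inversions — for each element, later elements that are smaller:
34: 32, 30, 27, 25, 22, 19, 21, 18, 12 → 9
37: 32, 30, 27, 25, 22, 19, 21, 18, 12 → 9
32: 30, 27, 25, 22, 19, 21, 18, 12 → 8
30: 27, 25, 22, 19, 21, 18, 12 → 7
27: 25, 22, 19, 21, 18, 12 → 6
25: 22, 19, 21, 18, 12 → 5
22: 19, 21, 18, 12 → 4
19: 18, 12 → 2
21: 18, 12 → 2
18: 12 → 1
12: none → 0
Total inversions: 9 + 9 + 8 + 7 + 6 + 5 + 4 + 2 + 2 + 1 + 0 = 53

53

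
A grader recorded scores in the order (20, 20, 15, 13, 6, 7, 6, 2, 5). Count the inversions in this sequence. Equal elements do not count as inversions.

32 inversions

Element-by-element contributions:
20 → 15, 13, 6, 7, 6, 2, 5 → 7
20 → 15, 13, 6, 7, 6, 2, 5 → 7
15 → 13, 6, 7, 6, 2, 5 → 6
13 → 6, 7, 6, 2, 5 → 5
6 → 2, 5 → 2
7 → 6, 2, 5 → 3
6 → 2, 5 → 2
2 → none → 0
5 → none → 0
Sum: 7 + 7 + 6 + 5 + 2 + 3 + 2 + 0 + 0 = 32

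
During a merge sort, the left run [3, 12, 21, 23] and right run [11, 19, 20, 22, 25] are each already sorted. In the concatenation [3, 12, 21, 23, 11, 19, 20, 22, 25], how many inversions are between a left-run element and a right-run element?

Split inversions: 8

Take each right-half value and tally the left-half values above it:
r = 11: 12, 21, 23 → 3
r = 19: 21, 23 → 2
r = 20: 21, 23 → 2
r = 22: 23 → 1
r = 25: none → 0
Cross-inversions: 3 + 2 + 2 + 1 + 0 = 8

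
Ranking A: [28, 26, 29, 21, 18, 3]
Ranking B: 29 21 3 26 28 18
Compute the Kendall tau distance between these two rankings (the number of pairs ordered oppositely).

Assign each item its position (1..6) in the first ordering, then rewrite the second ordering as that position sequence:
positions: 28→1, 26→2, 29→3, 21→4, 18→5, 3→6
second ordering as positions: [3, 4, 6, 2, 1, 5]
Discordant pairs = inversions in this position sequence.
3: 2, 1 → 2
4: 2, 1 → 2
6: 2, 1, 5 → 3
2: 1 → 1
1: 0
5: 0
Total: 2 + 2 + 3 + 1 + 0 + 0 = 8

8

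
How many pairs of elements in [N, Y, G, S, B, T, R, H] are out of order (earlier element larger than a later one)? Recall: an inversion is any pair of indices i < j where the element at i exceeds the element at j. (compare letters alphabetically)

16 inversions

Sweep left to right; for each value list the smaller values that follow it:
N → G, B, H → 3
Y → G, S, B, T, R, H → 6
G → B → 1
S → B, R, H → 3
B → none → 0
T → R, H → 2
R → H → 1
H → none → 0
Sum: 3 + 6 + 1 + 3 + 0 + 2 + 1 + 0 = 16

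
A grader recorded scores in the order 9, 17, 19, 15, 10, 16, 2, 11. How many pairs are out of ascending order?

17

Count, for each position, how many later elements it exceeds:
9: 1
17: 5
19: 5
15: 3
10: 1
16: 2
2: 0
11: 0
Sum: 1 + 5 + 5 + 3 + 1 + 2 + 0 + 0 = 17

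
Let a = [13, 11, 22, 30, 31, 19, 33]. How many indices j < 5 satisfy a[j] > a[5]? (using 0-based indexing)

3 such elements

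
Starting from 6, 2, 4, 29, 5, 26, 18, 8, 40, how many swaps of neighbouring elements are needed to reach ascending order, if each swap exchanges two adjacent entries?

10 adjacent swaps

Minimum adjacent swaps = number of inversions (each swap of adjacent out-of-order elements removes one inversion and no swap can remove more).
Count inversions — for each element, later elements that are smaller:
6: 2, 4, 5 → 3
2: none → 0
4: none → 0
29: 5, 26, 18, 8 → 4
5: none → 0
26: 18, 8 → 2
18: 8 → 1
8: none → 0
40: none → 0
Total inversions: 3 + 0 + 0 + 4 + 0 + 2 + 1 + 0 + 0 = 10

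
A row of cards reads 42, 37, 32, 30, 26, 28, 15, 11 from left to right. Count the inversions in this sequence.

Sweep left to right; for each value list the smaller values that follow it:
42: 7
37: 6
32: 5
30: 4
26: 2
28: 2
15: 1
11: 0
Sum: 7 + 6 + 5 + 4 + 2 + 2 + 1 + 0 = 27

There are 27 inversions.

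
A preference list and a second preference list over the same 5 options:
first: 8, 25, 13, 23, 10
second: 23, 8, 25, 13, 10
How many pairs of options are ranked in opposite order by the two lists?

3 pairs

Assign each item its position (1..5) in the first ordering, then rewrite the second ordering as that position sequence:
positions: 8→1, 25→2, 13→3, 23→4, 10→5
second ordering as positions: [4, 1, 2, 3, 5]
Discordant pairs = inversions in this position sequence.
4: 1, 2, 3 → 3
1: 0
2: 0
3: 0
5: 0
Total: 3 + 0 + 0 + 0 + 0 = 3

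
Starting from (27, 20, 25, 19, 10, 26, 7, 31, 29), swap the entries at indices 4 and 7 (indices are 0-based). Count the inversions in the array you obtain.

20

Positions 4 and 7 hold 10 and 31; after swapping, the array is [27, 20, 25, 19, 31, 26, 7, 10, 29].
For each element, count later entries that are smaller:
27: 6
20: 3
25: 3
19: 2
31: 4
26: 2
7: 0
10: 0
29: 0
Sum: 6 + 3 + 3 + 2 + 4 + 2 + 0 + 0 + 0 = 20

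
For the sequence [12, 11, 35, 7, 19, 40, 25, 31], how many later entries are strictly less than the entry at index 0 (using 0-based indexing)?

The element at index 0 is 12.
Elements after it: 11, 35, 7, 19, 40, 25, 31
Those smaller than 12: 11, 7

2 such elements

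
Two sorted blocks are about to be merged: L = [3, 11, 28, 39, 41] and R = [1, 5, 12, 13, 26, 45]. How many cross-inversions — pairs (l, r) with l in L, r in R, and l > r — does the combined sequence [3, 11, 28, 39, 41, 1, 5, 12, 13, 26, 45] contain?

Count, for every r in R, how many entries of L exceed r:
r = 1: 3, 11, 28, 39, 41 → 5
r = 5: 11, 28, 39, 41 → 4
r = 12: 28, 39, 41 → 3
r = 13: 28, 39, 41 → 3
r = 26: 28, 39, 41 → 3
r = 45: none → 0
Cross-inversions: 5 + 4 + 3 + 3 + 3 + 0 = 18

18 cross-inversions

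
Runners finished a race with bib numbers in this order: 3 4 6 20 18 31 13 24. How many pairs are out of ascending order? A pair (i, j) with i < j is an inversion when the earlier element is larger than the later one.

Element-by-element contributions:
3 → none → 0
4 → none → 0
6 → none → 0
20 → 18, 13 → 2
18 → 13 → 1
31 → 13, 24 → 2
13 → none → 0
24 → none → 0
Sum: 0 + 0 + 0 + 2 + 1 + 2 + 0 + 0 = 5

5 out-of-order pairs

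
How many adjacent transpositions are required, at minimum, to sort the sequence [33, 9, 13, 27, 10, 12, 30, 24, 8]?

21 adjacent swaps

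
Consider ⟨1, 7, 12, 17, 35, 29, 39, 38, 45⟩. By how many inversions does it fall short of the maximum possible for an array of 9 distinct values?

34 inversions short

Maximum inversions for 9 distinct elements is C(9, 2) = 9·8/2 = 36.
Current inversions — for each element, count later smaller elements:
1: 0
7: 0
12: 0
17: 0
35: 1
29: 0
39: 1
38: 0
45: 0
Current total: 0 + 0 + 0 + 0 + 1 + 0 + 1 + 0 + 0 = 2
Shortfall: 36 − 2 = 34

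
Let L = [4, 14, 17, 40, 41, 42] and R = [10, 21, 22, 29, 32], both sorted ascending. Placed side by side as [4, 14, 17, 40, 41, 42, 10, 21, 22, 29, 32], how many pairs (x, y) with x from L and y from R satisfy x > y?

17

Take each right-half value and tally the left-half values above it:
r = 10: 14, 17, 40, 41, 42 → 5
r = 21: 40, 41, 42 → 3
r = 22: 40, 41, 42 → 3
r = 29: 40, 41, 42 → 3
r = 32: 40, 41, 42 → 3
Cross-inversions: 5 + 3 + 3 + 3 + 3 = 17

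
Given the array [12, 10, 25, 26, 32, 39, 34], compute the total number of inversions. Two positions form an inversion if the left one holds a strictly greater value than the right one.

For each element, count later entries that are smaller:
12 → 10 → 1
10 → none → 0
25 → none → 0
26 → none → 0
32 → none → 0
39 → 34 → 1
34 → none → 0
Sum: 1 + 0 + 0 + 0 + 0 + 1 + 0 = 2

There are 2 out-of-order pairs.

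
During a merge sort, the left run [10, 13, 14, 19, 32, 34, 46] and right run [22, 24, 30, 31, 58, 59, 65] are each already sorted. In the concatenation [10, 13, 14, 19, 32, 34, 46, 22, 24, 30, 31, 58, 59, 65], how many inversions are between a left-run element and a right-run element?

Split inversions: 12

Count, for every r in R, how many entries of L exceed r:
r = 22: 32, 34, 46 → 3
r = 24: 32, 34, 46 → 3
r = 30: 32, 34, 46 → 3
r = 31: 32, 34, 46 → 3
r = 58: none → 0
r = 59: none → 0
r = 65: none → 0
Cross-inversions: 3 + 3 + 3 + 3 + 0 + 0 + 0 = 12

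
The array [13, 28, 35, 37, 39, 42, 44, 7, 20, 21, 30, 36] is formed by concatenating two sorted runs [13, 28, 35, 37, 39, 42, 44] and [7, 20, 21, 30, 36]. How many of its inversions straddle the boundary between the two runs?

Count, for every r in R, how many entries of L exceed r:
r = 7: 13, 28, 35, 37, 39, 42, 44 → 7
r = 20: 28, 35, 37, 39, 42, 44 → 6
r = 21: 28, 35, 37, 39, 42, 44 → 6
r = 30: 35, 37, 39, 42, 44 → 5
r = 36: 37, 39, 42, 44 → 4
Cross-inversions: 7 + 6 + 6 + 5 + 4 = 28

28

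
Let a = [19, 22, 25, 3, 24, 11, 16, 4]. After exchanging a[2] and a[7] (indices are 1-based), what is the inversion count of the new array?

17

Positions 2 and 7 hold 22 and 16; after swapping, the array is [19, 16, 25, 3, 24, 11, 22, 4].
Count, for each position, how many later elements it exceeds:
19 → 16, 3, 11, 4 → 4
16 → 3, 11, 4 → 3
25 → 3, 24, 11, 22, 4 → 5
3 → none → 0
24 → 11, 22, 4 → 3
11 → 4 → 1
22 → 4 → 1
4 → none → 0
Sum: 4 + 3 + 5 + 0 + 3 + 1 + 1 + 0 = 17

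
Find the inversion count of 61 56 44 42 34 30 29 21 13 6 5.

55 inversions

For each element, count later entries that are smaller:
61 → 56, 44, 42, 34, 30, 29, 21, 13, 6, 5 → 10
56 → 44, 42, 34, 30, 29, 21, 13, 6, 5 → 9
44 → 42, 34, 30, 29, 21, 13, 6, 5 → 8
42 → 34, 30, 29, 21, 13, 6, 5 → 7
34 → 30, 29, 21, 13, 6, 5 → 6
30 → 29, 21, 13, 6, 5 → 5
29 → 21, 13, 6, 5 → 4
21 → 13, 6, 5 → 3
13 → 6, 5 → 2
6 → 5 → 1
5 → none → 0
Sum: 10 + 9 + 8 + 7 + 6 + 5 + 4 + 3 + 2 + 1 + 0 = 55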